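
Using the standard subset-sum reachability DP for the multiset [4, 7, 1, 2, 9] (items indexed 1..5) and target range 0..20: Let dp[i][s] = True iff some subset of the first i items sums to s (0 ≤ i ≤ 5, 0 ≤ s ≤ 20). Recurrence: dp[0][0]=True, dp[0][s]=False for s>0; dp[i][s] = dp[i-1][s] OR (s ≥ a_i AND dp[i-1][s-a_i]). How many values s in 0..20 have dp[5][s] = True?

i\s   0   1   2   3   4   5   6   7   8   9  10  11  12  13  14  15  16  17  18  19  20
  0   T   F   F   F   F   F   F   F   F   F   F   F   F   F   F   F   F   F   F   F   F
  1   T   F   F   F   T   F   F   F   F   F   F   F   F   F   F   F   F   F   F   F   F
  2   T   F   F   F   T   F   F   T   F   F   F   T   F   F   F   F   F   F   F   F   F
  3   T   T   F   F   T   T   F   T   T   F   F   T   T   F   F   F   F   F   F   F   F
  4   T   T   T   T   T   T   T   T   T   T   T   T   T   T   T   F   F   F   F   F   F
  5   T   T   T   T   T   T   T   T   T   T   T   T   T   T   T   T   T   T   T   T   T

21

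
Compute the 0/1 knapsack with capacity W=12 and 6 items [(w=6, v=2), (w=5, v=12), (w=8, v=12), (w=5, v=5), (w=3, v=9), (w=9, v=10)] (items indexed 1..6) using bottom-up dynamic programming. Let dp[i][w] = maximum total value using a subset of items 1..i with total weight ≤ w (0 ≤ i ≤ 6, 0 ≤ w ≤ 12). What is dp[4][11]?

i\w   0   1   2   3   4   5   6   7   8   9  10  11  12
  0   0   0   0   0   0   0   0   0   0   0   0   0   0
  1   0   0   0   0   0   0   2   2   2   2   2   2   2
  2   0   0   0   0   0  12  12  12  12  12  12  14  14
  3   0   0   0   0   0  12  12  12  12  12  12  14  14
  4   0   0   0   0   0  12  12  12  12  12  17  17  17
  5   0   0   0   9   9  12  12  12  21  21  21  21  21
  6   0   0   0   9   9  12  12  12  21  21  21  21  21

17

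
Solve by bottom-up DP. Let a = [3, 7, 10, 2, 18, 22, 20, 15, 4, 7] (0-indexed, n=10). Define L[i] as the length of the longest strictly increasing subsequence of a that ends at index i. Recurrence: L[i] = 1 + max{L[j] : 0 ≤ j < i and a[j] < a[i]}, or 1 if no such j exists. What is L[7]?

   i    0    1    2    3    4    5    6    7    8    9
a[i]    3    7   10    2   18   22   20   15    4    7
L[i]    1    2    3    1    4    5    5    4    2    3

4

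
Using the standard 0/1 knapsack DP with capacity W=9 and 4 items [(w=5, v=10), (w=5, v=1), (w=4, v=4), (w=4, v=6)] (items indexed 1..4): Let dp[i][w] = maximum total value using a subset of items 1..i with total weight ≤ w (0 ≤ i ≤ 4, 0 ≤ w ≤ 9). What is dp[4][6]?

i\w   0   1   2   3   4   5   6   7   8   9
  0   0   0   0   0   0   0   0   0   0   0
  1   0   0   0   0   0  10  10  10  10  10
  2   0   0   0   0   0  10  10  10  10  10
  3   0   0   0   0   4  10  10  10  10  14
  4   0   0   0   0   6  10  10  10  10  16

10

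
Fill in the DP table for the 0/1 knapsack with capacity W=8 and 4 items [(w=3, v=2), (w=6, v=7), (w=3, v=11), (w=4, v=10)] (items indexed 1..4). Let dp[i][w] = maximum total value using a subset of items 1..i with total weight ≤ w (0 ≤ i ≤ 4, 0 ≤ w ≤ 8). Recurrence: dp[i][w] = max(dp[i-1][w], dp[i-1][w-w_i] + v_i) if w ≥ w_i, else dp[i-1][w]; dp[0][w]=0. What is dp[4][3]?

11

i\w   0   1   2   3   4   5   6   7   8
  0   0   0   0   0   0   0   0   0   0
  1   0   0   0   2   2   2   2   2   2
  2   0   0   0   2   2   2   7   7   7
  3   0   0   0  11  11  11  13  13  13
  4   0   0   0  11  11  11  13  21  21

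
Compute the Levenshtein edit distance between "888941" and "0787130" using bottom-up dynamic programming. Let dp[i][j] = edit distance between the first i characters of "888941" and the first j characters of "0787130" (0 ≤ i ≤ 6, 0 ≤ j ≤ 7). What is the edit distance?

   ''  0  7  8  7  1  3  0
''  0  1  2  3  4  5  6  7
 8  1  1  2  2  3  4  5  6
 8  2  2  2  2  3  4  5  6
 8  3  3  3  2  3  4  5  6
 9  4  4  4  3  3  4  5  6
 4  5  5  5  4  4  4  5  6
 1  6  6  6  5  5  4  5  6

6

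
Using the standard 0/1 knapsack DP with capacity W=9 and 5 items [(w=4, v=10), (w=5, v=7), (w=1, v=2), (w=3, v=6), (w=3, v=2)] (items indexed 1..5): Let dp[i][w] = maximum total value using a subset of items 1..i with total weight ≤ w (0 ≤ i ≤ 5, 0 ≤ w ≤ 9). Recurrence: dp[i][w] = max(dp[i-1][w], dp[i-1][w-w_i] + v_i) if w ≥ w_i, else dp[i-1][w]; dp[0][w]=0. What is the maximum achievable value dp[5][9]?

i\w   0   1   2   3   4   5   6   7   8   9
  0   0   0   0   0   0   0   0   0   0   0
  1   0   0   0   0  10  10  10  10  10  10
  2   0   0   0   0  10  10  10  10  10  17
  3   0   2   2   2  10  12  12  12  12  17
  4   0   2   2   6  10  12  12  16  18  18
  5   0   2   2   6  10  12  12  16  18  18

18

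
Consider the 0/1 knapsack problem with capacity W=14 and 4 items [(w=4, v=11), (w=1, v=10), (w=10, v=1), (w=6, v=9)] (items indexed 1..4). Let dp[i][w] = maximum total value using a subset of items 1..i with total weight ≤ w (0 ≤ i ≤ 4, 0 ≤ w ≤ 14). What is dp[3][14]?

i\w   0   1   2   3   4   5   6   7   8   9  10  11  12  13  14
  0   0   0   0   0   0   0   0   0   0   0   0   0   0   0   0
  1   0   0   0   0  11  11  11  11  11  11  11  11  11  11  11
  2   0  10  10  10  11  21  21  21  21  21  21  21  21  21  21
  3   0  10  10  10  11  21  21  21  21  21  21  21  21  21  21
  4   0  10  10  10  11  21  21  21  21  21  21  30  30  30  30

21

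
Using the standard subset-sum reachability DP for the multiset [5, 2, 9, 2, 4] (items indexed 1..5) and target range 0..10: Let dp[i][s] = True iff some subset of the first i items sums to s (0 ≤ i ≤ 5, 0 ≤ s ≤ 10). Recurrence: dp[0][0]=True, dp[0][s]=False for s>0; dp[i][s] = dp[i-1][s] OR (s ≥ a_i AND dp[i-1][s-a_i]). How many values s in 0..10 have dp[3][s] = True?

i\s   0   1   2   3   4   5   6   7   8   9  10
  0   T   F   F   F   F   F   F   F   F   F   F
  1   T   F   F   F   F   T   F   F   F   F   F
  2   T   F   T   F   F   T   F   T   F   F   F
  3   T   F   T   F   F   T   F   T   F   T   F
  4   T   F   T   F   T   T   F   T   F   T   F
  5   T   F   T   F   T   T   T   T   T   T   F

5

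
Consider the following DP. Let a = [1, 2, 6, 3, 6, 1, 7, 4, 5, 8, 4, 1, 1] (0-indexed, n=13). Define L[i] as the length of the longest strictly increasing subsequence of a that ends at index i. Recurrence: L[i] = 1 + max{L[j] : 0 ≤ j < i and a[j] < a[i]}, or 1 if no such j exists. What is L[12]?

   i    0    1    2    3    4    5    6    7    8    9   10   11   12
a[i]    1    2    6    3    6    1    7    4    5    8    4    1    1
L[i]    1    2    3    3    4    1    5    4    5    6    4    1    1

1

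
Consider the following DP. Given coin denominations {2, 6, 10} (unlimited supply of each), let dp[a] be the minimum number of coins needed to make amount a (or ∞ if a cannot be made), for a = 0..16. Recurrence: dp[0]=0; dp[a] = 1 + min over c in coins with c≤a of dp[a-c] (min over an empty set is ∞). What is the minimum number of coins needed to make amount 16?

 a  0  1  2  3  4  5  6  7  8  9 10 11 12 13 14 15 16
dp  0  -  1  -  2  -  1  -  2  -  1  -  2  -  3  -  2
(- denotes ∞ / unreachable)

2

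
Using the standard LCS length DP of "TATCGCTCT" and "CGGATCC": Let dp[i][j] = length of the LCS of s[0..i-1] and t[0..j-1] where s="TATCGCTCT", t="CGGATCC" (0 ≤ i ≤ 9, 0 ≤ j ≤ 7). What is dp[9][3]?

   ''  C  G  G  A  T  C  C
''  0  0  0  0  0  0  0  0
 T  0  0  0  0  0  1  1  1
 A  0  0  0  0  1  1  1  1
 T  0  0  0  0  1  2  2  2
 C  0  1  1  1  1  2  3  3
 G  0  1  2  2  2  2  3  3
 C  0  1  2  2  2  2  3  4
 T  0  1  2  2  2  3  3  4
 C  0  1  2  2  2  3  4  4
 T  0  1  2  2  2  3  4  4

2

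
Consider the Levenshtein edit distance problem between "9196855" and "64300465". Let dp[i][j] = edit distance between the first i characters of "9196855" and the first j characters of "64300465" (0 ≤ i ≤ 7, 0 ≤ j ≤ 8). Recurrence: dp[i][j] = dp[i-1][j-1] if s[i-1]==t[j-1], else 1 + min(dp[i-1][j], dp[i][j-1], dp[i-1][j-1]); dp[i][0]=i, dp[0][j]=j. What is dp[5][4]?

   ''  6  4  3  0  0  4  6  5
''  0  1  2  3  4  5  6  7  8
 9  1  1  2  3  4  5  6  7  8
 1  2  2  2  3  4  5  6  7  8
 9  3  3  3  3  4  5  6  7  8
 6  4  3  4  4  4  5  6  6  7
 8  5  4  4  5  5  5  6  7  7
 5  6  5  5  5  6  6  6  7  7
 5  7  6  6  6  6  7  7  7  7

5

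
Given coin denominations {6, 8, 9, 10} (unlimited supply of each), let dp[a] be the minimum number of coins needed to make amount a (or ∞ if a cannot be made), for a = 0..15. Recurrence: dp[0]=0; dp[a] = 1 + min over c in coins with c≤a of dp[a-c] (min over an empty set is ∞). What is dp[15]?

 a  0  1  2  3  4  5  6  7  8  9 10 11 12 13 14 15
dp  0  -  -  -  -  -  1  -  1  1  1  -  2  -  2  2
(- denotes ∞ / unreachable)

2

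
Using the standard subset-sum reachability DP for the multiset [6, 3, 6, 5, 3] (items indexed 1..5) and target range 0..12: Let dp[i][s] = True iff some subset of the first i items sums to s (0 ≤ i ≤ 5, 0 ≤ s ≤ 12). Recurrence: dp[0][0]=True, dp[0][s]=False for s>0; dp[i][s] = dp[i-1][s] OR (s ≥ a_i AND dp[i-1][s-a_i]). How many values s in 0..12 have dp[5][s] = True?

i\s   0   1   2   3   4   5   6   7   8   9  10  11  12
  0   T   F   F   F   F   F   F   F   F   F   F   F   F
  1   T   F   F   F   F   F   T   F   F   F   F   F   F
  2   T   F   F   T   F   F   T   F   F   T   F   F   F
  3   T   F   F   T   F   F   T   F   F   T   F   F   T
  4   T   F   F   T   F   T   T   F   T   T   F   T   T
  5   T   F   F   T   F   T   T   F   T   T   F   T   T

8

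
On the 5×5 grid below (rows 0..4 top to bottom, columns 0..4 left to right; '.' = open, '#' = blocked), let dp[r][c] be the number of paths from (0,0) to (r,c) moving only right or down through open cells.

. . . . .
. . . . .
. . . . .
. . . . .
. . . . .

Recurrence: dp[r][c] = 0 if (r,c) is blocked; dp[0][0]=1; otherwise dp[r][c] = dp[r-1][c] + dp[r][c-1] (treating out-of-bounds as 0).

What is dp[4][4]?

70

r\c   0   1   2   3   4
  0   1   1   1   1   1
  1   1   2   3   4   5
  2   1   3   6  10  15
  3   1   4  10  20  35
  4   1   5  15  35  70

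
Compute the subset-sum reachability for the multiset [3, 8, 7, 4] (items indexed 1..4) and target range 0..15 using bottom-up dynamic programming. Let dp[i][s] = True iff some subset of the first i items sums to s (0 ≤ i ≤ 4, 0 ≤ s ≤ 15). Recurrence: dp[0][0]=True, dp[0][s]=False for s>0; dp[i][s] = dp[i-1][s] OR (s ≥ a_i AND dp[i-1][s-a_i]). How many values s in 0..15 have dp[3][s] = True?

7

i\s   0   1   2   3   4   5   6   7   8   9  10  11  12  13  14  15
  0   T   F   F   F   F   F   F   F   F   F   F   F   F   F   F   F
  1   T   F   F   T   F   F   F   F   F   F   F   F   F   F   F   F
  2   T   F   F   T   F   F   F   F   T   F   F   T   F   F   F   F
  3   T   F   F   T   F   F   F   T   T   F   T   T   F   F   F   T
  4   T   F   F   T   T   F   F   T   T   F   T   T   T   F   T   T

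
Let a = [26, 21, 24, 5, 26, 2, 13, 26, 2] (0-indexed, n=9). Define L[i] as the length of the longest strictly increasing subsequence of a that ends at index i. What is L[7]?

3

   i    0    1    2    3    4    5    6    7    8
a[i]   26   21   24    5   26    2   13   26    2
L[i]    1    1    2    1    3    1    2    3    1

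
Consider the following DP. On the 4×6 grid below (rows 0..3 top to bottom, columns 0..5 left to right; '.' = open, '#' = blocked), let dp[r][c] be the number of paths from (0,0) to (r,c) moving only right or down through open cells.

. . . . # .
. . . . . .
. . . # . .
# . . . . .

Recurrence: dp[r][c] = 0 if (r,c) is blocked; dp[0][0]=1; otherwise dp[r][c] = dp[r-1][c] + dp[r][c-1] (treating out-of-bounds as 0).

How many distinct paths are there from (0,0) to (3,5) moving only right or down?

21

r\c   0   1   2   3   4   5
  0   1   1   1   1   0   0
  1   1   2   3   4   4   4
  2   1   3   6   0   4   8
  3   0   3   9   9  13  21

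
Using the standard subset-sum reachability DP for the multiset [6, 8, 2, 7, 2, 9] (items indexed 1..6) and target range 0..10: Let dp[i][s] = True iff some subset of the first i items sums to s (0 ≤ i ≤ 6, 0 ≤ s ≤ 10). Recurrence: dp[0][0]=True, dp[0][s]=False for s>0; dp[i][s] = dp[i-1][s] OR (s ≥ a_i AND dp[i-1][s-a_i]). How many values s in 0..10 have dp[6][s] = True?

8

i\s   0   1   2   3   4   5   6   7   8   9  10
  0   T   F   F   F   F   F   F   F   F   F   F
  1   T   F   F   F   F   F   T   F   F   F   F
  2   T   F   F   F   F   F   T   F   T   F   F
  3   T   F   T   F   F   F   T   F   T   F   T
  4   T   F   T   F   F   F   T   T   T   T   T
  5   T   F   T   F   T   F   T   T   T   T   T
  6   T   F   T   F   T   F   T   T   T   T   T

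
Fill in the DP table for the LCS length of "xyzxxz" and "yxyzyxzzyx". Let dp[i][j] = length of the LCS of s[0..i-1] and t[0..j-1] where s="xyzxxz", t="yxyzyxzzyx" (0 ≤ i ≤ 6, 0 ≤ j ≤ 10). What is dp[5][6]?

   ''  y  x  y  z  y  x  z  z  y  x
''  0  0  0  0  0  0  0  0  0  0  0
 x  0  0  1  1  1  1  1  1  1  1  1
 y  0  1  1  2  2  2  2  2  2  2  2
 z  0  1  1  2  3  3  3  3  3  3  3
 x  0  1  2  2  3  3  4  4  4  4  4
 x  0  1  2  2  3  3  4  4  4  4  5
 z  0  1  2  2  3  3  4  5  5  5  5

4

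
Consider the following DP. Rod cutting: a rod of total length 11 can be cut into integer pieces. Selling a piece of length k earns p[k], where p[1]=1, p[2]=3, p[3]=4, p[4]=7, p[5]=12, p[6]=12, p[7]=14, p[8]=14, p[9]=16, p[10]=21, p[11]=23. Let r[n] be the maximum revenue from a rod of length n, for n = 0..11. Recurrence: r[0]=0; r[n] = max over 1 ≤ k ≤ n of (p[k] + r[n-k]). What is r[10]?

24

   n    0    1    2    3    4    5    6    7    8    9   10   11
r[n]    0    1    3    4    7   12   13   15   16   19   24   25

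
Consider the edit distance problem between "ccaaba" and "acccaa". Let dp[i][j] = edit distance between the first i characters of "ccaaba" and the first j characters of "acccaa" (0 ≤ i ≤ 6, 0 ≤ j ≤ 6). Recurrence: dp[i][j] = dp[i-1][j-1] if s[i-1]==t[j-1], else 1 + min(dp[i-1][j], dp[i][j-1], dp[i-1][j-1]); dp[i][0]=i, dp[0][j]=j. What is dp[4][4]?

   ''  a  c  c  c  a  a
''  0  1  2  3  4  5  6
 c  1  1  1  2  3  4  5
 c  2  2  1  1  2  3  4
 a  3  2  2  2  2  2  3
 a  4  3  3  3  3  2  2
 b  5  4  4  4  4  3  3
 a  6  5  5  5  5  4  3

3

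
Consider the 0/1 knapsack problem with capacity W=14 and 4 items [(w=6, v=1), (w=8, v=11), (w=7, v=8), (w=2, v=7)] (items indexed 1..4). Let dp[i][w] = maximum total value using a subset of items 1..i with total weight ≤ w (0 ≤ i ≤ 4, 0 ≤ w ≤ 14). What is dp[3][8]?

i\w   0   1   2   3   4   5   6   7   8   9  10  11  12  13  14
  0   0   0   0   0   0   0   0   0   0   0   0   0   0   0   0
  1   0   0   0   0   0   0   1   1   1   1   1   1   1   1   1
  2   0   0   0   0   0   0   1   1  11  11  11  11  11  11  12
  3   0   0   0   0   0   0   1   8  11  11  11  11  11  11  12
  4   0   0   7   7   7   7   7   8  11  15  18  18  18  18  18

11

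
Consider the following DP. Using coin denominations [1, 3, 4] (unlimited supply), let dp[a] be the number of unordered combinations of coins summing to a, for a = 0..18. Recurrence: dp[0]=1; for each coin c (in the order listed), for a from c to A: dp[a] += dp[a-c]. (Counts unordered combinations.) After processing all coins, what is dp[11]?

9

after  coin     0     1     2     3     4     5     6     7     8     9    10    11    12    13    14    15    16    17    18
          1     1     1     1     1     1     1     1     1     1     1     1     1     1     1     1     1     1     1     1
          3     1     1     1     2     2     2     3     3     3     4     4     4     5     5     5     6     6     6     7
          4     1     1     1     2     3     3     4     5     6     7     8     9    11    12    13    15    17    18    20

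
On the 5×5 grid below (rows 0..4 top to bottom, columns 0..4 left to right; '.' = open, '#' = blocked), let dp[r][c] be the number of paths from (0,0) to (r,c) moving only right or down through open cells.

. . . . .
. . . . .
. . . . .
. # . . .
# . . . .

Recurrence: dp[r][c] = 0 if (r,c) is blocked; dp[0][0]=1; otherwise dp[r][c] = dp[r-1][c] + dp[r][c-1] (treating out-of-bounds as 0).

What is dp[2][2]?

r\c   0   1   2   3   4
  0   1   1   1   1   1
  1   1   2   3   4   5
  2   1   3   6  10  15
  3   1   0   6  16  31
  4   0   0   6  22  53

6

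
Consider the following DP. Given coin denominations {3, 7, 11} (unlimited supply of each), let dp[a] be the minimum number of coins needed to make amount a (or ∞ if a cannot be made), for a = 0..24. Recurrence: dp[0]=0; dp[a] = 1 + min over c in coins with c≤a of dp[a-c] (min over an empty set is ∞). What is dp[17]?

 a  0  1  2  3  4  5  6  7  8  9 10 11 12 13 14 15 16 17 18 19 20 21 22 23 24
dp  0  -  -  1  -  -  2  1  -  3  2  1  4  3  2  5  4  3  2  5  4  3  2  5  4
(- denotes ∞ / unreachable)

3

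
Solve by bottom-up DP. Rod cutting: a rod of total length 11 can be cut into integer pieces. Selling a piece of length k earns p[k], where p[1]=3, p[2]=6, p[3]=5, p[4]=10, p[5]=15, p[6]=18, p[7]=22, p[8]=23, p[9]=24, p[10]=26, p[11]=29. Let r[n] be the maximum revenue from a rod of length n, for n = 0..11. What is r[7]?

   n    0    1    2    3    4    5    6    7    8    9   10   11
r[n]    0    3    6    9   12   15   18   22   25   28   31   34

22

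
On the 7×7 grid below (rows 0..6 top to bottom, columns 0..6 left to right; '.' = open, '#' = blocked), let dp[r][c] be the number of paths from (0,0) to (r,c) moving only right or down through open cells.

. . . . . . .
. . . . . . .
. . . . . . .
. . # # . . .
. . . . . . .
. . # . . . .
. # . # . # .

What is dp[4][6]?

120

r\c   0   1   2   3   4   5   6
  0   1   1   1   1   1   1   1
  1   1   2   3   4   5   6   7
  2   1   3   6  10  15  21  28
  3   1   4   0   0  15  36  64
  4   1   5   5   5  20  56 120
  5   1   6   0   5  25  81 201
  6   1   0   0   0  25   0 201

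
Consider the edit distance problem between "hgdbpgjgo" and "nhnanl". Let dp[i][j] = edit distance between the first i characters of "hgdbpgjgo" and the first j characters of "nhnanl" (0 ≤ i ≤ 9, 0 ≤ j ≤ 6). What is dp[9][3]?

   ''  n  h  n  a  n  l
''  0  1  2  3  4  5  6
 h  1  1  1  2  3  4  5
 g  2  2  2  2  3  4  5
 d  3  3  3  3  3  4  5
 b  4  4  4  4  4  4  5
 p  5  5  5  5  5  5  5
 g  6  6  6  6  6  6  6
 j  7  7  7  7  7  7  7
 g  8  8  8  8  8  8  8
 o  9  9  9  9  9  9  9

9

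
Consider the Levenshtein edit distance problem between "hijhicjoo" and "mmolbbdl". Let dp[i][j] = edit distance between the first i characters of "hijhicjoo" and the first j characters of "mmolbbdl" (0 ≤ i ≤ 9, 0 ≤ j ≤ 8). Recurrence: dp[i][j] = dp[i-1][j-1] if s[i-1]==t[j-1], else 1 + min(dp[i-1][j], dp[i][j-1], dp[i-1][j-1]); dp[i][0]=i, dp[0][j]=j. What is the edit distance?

9

   ''  m  m  o  l  b  b  d  l
''  0  1  2  3  4  5  6  7  8
 h  1  1  2  3  4  5  6  7  8
 i  2  2  2  3  4  5  6  7  8
 j  3  3  3  3  4  5  6  7  8
 h  4  4  4  4  4  5  6  7  8
 i  5  5  5  5  5  5  6  7  8
 c  6  6  6  6  6  6  6  7  8
 j  7  7  7  7  7  7  7  7  8
 o  8  8  8  7  8  8  8  8  8
 o  9  9  9  8  8  9  9  9  9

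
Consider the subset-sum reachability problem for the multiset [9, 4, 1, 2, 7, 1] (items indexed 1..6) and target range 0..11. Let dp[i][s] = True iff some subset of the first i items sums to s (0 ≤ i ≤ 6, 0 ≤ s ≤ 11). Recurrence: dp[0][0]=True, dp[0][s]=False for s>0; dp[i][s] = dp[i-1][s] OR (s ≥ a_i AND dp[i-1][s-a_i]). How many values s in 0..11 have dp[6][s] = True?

i\s   0   1   2   3   4   5   6   7   8   9  10  11
  0   T   F   F   F   F   F   F   F   F   F   F   F
  1   T   F   F   F   F   F   F   F   F   T   F   F
  2   T   F   F   F   T   F   F   F   F   T   F   F
  3   T   T   F   F   T   T   F   F   F   T   T   F
  4   T   T   T   T   T   T   T   T   F   T   T   T
  5   T   T   T   T   T   T   T   T   T   T   T   T
  6   T   T   T   T   T   T   T   T   T   T   T   T

12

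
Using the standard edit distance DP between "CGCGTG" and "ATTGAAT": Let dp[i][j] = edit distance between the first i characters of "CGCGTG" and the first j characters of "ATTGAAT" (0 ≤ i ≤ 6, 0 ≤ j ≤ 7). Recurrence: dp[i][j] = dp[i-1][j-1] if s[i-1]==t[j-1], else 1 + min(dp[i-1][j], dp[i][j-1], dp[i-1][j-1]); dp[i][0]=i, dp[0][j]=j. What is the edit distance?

   ''  A  T  T  G  A  A  T
''  0  1  2  3  4  5  6  7
 C  1  1  2  3  4  5  6  7
 G  2  2  2  3  3  4  5  6
 C  3  3  3  3  4  4  5  6
 G  4  4  4  4  3  4  5  6
 T  5  5  4  4  4  4  5  5
 G  6  6  5  5  4  5  5  6

6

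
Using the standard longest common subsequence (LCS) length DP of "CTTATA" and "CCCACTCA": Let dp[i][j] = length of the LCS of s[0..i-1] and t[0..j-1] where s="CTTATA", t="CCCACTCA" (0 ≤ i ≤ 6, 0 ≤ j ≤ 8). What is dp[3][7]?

   ''  C  C  C  A  C  T  C  A
''  0  0  0  0  0  0  0  0  0
 C  0  1  1  1  1  1  1  1  1
 T  0  1  1  1  1  1  2  2  2
 T  0  1  1  1  1  1  2  2  2
 A  0  1  1  1  2  2  2  2  3
 T  0  1  1  1  2  2  3  3  3
 A  0  1  1  1  2  2  3  3  4

2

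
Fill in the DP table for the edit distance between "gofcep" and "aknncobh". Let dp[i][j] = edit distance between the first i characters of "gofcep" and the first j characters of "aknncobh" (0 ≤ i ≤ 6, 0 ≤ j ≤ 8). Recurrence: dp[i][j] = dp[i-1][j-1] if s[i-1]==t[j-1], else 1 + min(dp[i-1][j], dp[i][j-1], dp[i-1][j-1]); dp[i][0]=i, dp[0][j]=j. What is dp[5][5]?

5

   ''  a  k  n  n  c  o  b  h
''  0  1  2  3  4  5  6  7  8
 g  1  1  2  3  4  5  6  7  8
 o  2  2  2  3  4  5  5  6  7
 f  3  3  3  3  4  5  6  6  7
 c  4  4  4  4  4  4  5  6  7
 e  5  5  5  5  5  5  5  6  7
 p  6  6  6  6  6  6  6  6  7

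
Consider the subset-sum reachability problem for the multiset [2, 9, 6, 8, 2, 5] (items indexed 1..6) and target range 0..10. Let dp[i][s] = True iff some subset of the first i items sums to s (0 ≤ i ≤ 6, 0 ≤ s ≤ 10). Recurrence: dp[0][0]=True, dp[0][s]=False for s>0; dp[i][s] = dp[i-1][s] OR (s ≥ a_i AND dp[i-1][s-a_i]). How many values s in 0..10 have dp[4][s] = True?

i\s   0   1   2   3   4   5   6   7   8   9  10
  0   T   F   F   F   F   F   F   F   F   F   F
  1   T   F   T   F   F   F   F   F   F   F   F
  2   T   F   T   F   F   F   F   F   F   T   F
  3   T   F   T   F   F   F   T   F   T   T   F
  4   T   F   T   F   F   F   T   F   T   T   T
  5   T   F   T   F   T   F   T   F   T   T   T
  6   T   F   T   F   T   T   T   T   T   T   T

6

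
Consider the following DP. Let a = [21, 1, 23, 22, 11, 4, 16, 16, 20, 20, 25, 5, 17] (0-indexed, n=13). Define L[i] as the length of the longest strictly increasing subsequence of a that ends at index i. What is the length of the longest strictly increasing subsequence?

   i    0    1    2    3    4    5    6    7    8    9   10   11   12
a[i]   21    1   23   22   11    4   16   16   20   20   25    5   17
L[i]    1    1    2    2    2    2    3    3    4    4    5    3    4

5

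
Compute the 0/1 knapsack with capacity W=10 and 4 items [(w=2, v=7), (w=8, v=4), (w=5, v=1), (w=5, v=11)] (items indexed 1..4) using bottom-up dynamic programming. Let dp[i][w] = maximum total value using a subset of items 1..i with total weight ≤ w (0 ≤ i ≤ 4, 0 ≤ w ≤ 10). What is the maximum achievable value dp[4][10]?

18

i\w   0   1   2   3   4   5   6   7   8   9  10
  0   0   0   0   0   0   0   0   0   0   0   0
  1   0   0   7   7   7   7   7   7   7   7   7
  2   0   0   7   7   7   7   7   7   7   7  11
  3   0   0   7   7   7   7   7   8   8   8  11
  4   0   0   7   7   7  11  11  18  18  18  18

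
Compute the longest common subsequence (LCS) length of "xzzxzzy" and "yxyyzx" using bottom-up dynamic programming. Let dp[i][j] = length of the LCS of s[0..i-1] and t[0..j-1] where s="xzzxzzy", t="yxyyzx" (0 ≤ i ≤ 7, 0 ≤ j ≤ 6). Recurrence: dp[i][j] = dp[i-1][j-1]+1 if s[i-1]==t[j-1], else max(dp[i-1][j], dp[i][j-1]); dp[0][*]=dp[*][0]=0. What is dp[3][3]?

1

   ''  y  x  y  y  z  x
''  0  0  0  0  0  0  0
 x  0  0  1  1  1  1  1
 z  0  0  1  1  1  2  2
 z  0  0  1  1  1  2  2
 x  0  0  1  1  1  2  3
 z  0  0  1  1  1  2  3
 z  0  0  1  1  1  2  3
 y  0  1  1  2  2  2  3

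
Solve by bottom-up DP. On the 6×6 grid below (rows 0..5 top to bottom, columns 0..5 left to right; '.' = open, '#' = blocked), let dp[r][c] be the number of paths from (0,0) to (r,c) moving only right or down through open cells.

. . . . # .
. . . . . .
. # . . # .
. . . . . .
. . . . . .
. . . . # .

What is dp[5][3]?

r\c   0   1   2   3   4   5
  0   1   1   1   1   0   0
  1   1   2   3   4   4   4
  2   1   0   3   7   0   4
  3   1   1   4  11  11  15
  4   1   2   6  17  28  43
  5   1   3   9  26   0  43

26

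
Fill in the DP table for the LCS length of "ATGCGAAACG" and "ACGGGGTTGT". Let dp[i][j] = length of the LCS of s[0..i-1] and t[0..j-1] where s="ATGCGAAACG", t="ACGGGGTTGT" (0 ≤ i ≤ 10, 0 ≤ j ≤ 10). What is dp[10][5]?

4

   ''  A  C  G  G  G  G  T  T  G  T
''  0  0  0  0  0  0  0  0  0  0  0
 A  0  1  1  1  1  1  1  1  1  1  1
 T  0  1  1  1  1  1  1  2  2  2  2
 G  0  1  1  2  2  2  2  2  2  3  3
 C  0  1  2  2  2  2  2  2  2  3  3
 G  0  1  2  3  3  3  3  3  3  3  3
 A  0  1  2  3  3  3  3  3  3  3  3
 A  0  1  2  3  3  3  3  3  3  3  3
 A  0  1  2  3  3  3  3  3  3  3  3
 C  0  1  2  3  3  3  3  3  3  3  3
 G  0  1  2  3  4  4  4  4  4  4  4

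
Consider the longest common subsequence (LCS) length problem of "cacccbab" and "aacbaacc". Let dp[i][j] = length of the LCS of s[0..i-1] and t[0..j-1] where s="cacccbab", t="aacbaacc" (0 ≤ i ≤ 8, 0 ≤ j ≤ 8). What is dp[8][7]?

4

   ''  a  a  c  b  a  a  c  c
''  0  0  0  0  0  0  0  0  0
 c  0  0  0  1  1  1  1  1  1
 a  0  1  1  1  1  2  2  2  2
 c  0  1  1  2  2  2  2  3  3
 c  0  1  1  2  2  2  2  3  4
 c  0  1  1  2  2  2  2  3  4
 b  0  1  1  2  3  3  3  3  4
 a  0  1  2  2  3  4  4  4  4
 b  0  1  2  2  3  4  4  4  4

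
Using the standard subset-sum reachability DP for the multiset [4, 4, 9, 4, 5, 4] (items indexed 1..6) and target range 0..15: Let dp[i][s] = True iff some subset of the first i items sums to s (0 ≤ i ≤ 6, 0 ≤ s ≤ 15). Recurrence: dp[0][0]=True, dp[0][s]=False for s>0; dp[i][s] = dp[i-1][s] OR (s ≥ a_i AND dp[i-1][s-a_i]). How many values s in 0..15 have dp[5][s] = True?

i\s   0   1   2   3   4   5   6   7   8   9  10  11  12  13  14  15
  0   T   F   F   F   F   F   F   F   F   F   F   F   F   F   F   F
  1   T   F   F   F   T   F   F   F   F   F   F   F   F   F   F   F
  2   T   F   F   F   T   F   F   F   T   F   F   F   F   F   F   F
  3   T   F   F   F   T   F   F   F   T   T   F   F   F   T   F   F
  4   T   F   F   F   T   F   F   F   T   T   F   F   T   T   F   F
  5   T   F   F   F   T   T   F   F   T   T   F   F   T   T   T   F
  6   T   F   F   F   T   T   F   F   T   T   F   F   T   T   T   F

8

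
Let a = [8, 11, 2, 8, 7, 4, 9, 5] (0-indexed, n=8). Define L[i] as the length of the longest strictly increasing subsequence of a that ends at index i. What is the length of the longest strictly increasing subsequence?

   i    0    1    2    3    4    5    6    7
a[i]    8   11    2    8    7    4    9    5
L[i]    1    2    1    2    2    2    3    3

3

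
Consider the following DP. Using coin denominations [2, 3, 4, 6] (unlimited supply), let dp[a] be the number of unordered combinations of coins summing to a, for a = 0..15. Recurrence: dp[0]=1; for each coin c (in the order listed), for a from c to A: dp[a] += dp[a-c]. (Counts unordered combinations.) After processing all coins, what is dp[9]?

4

after  coin     0     1     2     3     4     5     6     7     8     9    10    11    12    13    14    15
          2     1     0     1     0     1     0     1     0     1     0     1     0     1     0     1     0
          3     1     0     1     1     1     1     2     1     2     2     2     2     3     2     3     3
          4     1     0     1     1     2     1     3     2     4     3     5     4     7     5     8     7
          6     1     0     1     1     2     1     4     2     5     4     7     5    11     7    13    11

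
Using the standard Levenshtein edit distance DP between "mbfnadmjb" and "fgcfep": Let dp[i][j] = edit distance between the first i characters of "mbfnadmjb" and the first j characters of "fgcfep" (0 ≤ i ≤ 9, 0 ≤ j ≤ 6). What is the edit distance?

   ''  f  g  c  f  e  p
''  0  1  2  3  4  5  6
 m  1  1  2  3  4  5  6
 b  2  2  2  3  4  5  6
 f  3  2  3  3  3  4  5
 n  4  3  3  4  4  4  5
 a  5  4  4  4  5  5  5
 d  6  5  5  5  5  6  6
 m  7  6  6  6  6  6  7
 j  8  7  7  7  7  7  7
 b  9  8  8  8  8  8  8

8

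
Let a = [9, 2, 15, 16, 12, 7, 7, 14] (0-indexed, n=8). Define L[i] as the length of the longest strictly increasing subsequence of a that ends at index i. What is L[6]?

   i    0    1    2    3    4    5    6    7
a[i]    9    2   15   16   12    7    7   14
L[i]    1    1    2    3    2    2    2    3

2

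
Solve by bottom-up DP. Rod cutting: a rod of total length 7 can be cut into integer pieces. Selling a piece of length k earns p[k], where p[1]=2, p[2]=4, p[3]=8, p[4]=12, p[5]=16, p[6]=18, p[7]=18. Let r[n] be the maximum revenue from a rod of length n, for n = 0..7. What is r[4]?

   n    0    1    2    3    4    5    6    7
r[n]    0    2    4    8   12   16   18   20

12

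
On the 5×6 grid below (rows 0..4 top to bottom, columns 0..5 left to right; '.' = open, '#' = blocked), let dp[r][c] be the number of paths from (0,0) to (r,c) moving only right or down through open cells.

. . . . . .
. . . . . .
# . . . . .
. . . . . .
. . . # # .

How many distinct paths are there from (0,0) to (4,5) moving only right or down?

r\c   0   1   2   3   4   5
  0   1   1   1   1   1   1
  1   1   2   3   4   5   6
  2   0   2   5   9  14  20
  3   0   2   7  16  30  50
  4   0   2   9   0   0  50

50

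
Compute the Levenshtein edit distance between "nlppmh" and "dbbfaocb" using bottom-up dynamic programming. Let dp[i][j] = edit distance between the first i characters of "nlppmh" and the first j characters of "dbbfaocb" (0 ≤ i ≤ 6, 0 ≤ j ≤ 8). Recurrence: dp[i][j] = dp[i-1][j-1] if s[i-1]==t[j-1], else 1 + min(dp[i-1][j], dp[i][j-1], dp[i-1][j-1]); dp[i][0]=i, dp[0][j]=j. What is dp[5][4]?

   ''  d  b  b  f  a  o  c  b
''  0  1  2  3  4  5  6  7  8
 n  1  1  2  3  4  5  6  7  8
 l  2  2  2  3  4  5  6  7  8
 p  3  3  3  3  4  5  6  7  8
 p  4  4  4  4  4  5  6  7  8
 m  5  5  5  5  5  5  6  7  8
 h  6  6  6  6  6  6  6  7  8

5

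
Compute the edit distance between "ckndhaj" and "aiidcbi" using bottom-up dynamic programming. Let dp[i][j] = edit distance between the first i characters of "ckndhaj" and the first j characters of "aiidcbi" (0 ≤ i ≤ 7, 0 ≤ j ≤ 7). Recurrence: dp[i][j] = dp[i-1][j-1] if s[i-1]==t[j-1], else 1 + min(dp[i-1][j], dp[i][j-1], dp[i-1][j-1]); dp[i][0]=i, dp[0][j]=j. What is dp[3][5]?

   ''  a  i  i  d  c  b  i
''  0  1  2  3  4  5  6  7
 c  1  1  2  3  4  4  5  6
 k  2  2  2  3  4  5  5  6
 n  3  3  3  3  4  5  6  6
 d  4  4  4  4  3  4  5  6
 h  5  5  5  5  4  4  5  6
 a  6  5  6  6  5  5  5  6
 j  7  6  6  7  6  6  6  6

5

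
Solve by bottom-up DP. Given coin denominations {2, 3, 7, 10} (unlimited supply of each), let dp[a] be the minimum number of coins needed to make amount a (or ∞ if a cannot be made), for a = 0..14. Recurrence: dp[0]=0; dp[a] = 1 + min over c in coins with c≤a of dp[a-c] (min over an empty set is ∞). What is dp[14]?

2

 a  0  1  2  3  4  5  6  7  8  9 10 11 12 13 14
dp  0  -  1  1  2  2  2  1  3  2  1  3  2  2  2
(- denotes ∞ / unreachable)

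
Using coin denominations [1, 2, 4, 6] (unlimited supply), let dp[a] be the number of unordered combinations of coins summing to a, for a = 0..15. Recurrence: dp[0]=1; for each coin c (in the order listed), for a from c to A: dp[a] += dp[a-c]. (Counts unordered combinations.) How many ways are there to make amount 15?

31

after  coin     0     1     2     3     4     5     6     7     8     9    10    11    12    13    14    15
          1     1     1     1     1     1     1     1     1     1     1     1     1     1     1     1     1
          2     1     1     2     2     3     3     4     4     5     5     6     6     7     7     8     8
          4     1     1     2     2     4     4     6     6     9     9    12    12    16    16    20    20
          6     1     1     2     2     4     4     7     7    11    11    16    16    23    23    31    31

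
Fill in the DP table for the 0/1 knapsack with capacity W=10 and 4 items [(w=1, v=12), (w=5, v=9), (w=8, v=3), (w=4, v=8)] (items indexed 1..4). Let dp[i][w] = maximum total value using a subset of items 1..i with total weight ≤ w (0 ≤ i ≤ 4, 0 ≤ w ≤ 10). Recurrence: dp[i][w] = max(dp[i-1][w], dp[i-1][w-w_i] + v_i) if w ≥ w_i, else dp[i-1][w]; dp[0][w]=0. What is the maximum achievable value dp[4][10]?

29

i\w   0   1   2   3   4   5   6   7   8   9  10
  0   0   0   0   0   0   0   0   0   0   0   0
  1   0  12  12  12  12  12  12  12  12  12  12
  2   0  12  12  12  12  12  21  21  21  21  21
  3   0  12  12  12  12  12  21  21  21  21  21
  4   0  12  12  12  12  20  21  21  21  21  29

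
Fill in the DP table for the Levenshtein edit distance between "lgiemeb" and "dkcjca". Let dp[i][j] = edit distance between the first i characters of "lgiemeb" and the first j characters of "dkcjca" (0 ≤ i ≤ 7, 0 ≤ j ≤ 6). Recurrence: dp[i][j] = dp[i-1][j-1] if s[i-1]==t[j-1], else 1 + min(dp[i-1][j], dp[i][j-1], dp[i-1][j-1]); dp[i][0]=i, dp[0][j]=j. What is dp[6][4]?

   ''  d  k  c  j  c  a
''  0  1  2  3  4  5  6
 l  1  1  2  3  4  5  6
 g  2  2  2  3  4  5  6
 i  3  3  3  3  4  5  6
 e  4  4  4  4  4  5  6
 m  5  5  5  5  5  5  6
 e  6  6  6  6  6  6  6
 b  7  7  7  7  7  7  7

6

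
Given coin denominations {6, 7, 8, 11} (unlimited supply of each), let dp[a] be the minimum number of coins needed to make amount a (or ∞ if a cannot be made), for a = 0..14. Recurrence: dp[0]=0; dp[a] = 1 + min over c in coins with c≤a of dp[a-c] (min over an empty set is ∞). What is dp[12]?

2

 a  0  1  2  3  4  5  6  7  8  9 10 11 12 13 14
dp  0  -  -  -  -  -  1  1  1  -  -  1  2  2  2
(- denotes ∞ / unreachable)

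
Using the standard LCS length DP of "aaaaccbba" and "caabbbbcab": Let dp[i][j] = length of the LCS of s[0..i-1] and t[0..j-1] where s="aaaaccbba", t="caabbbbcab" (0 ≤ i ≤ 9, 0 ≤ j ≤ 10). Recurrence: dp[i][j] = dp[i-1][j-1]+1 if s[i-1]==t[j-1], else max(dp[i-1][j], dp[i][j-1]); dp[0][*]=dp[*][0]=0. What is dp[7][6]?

   ''  c  a  a  b  b  b  b  c  a  b
''  0  0  0  0  0  0  0  0  0  0  0
 a  0  0  1  1  1  1  1  1  1  1  1
 a  0  0  1  2  2  2  2  2  2  2  2
 a  0  0  1  2  2  2  2  2  2  3  3
 a  0  0  1  2  2  2  2  2  2  3  3
 c  0  1  1  2  2  2  2  2  3  3  3
 c  0  1  1  2  2  2  2  2  3  3  3
 b  0  1  1  2  3  3  3  3  3  3  4
 b  0  1  1  2  3  4  4  4  4  4  4
 a  0  1  2  2  3  4  4  4  4  5  5

3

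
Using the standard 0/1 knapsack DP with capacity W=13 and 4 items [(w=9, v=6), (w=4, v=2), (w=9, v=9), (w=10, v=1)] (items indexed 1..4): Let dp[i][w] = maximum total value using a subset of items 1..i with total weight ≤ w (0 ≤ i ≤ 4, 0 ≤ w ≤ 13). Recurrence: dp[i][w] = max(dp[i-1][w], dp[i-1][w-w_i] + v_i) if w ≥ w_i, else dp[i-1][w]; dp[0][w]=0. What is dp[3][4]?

i\w   0   1   2   3   4   5   6   7   8   9  10  11  12  13
  0   0   0   0   0   0   0   0   0   0   0   0   0   0   0
  1   0   0   0   0   0   0   0   0   0   6   6   6   6   6
  2   0   0   0   0   2   2   2   2   2   6   6   6   6   8
  3   0   0   0   0   2   2   2   2   2   9   9   9   9  11
  4   0   0   0   0   2   2   2   2   2   9   9   9   9  11

2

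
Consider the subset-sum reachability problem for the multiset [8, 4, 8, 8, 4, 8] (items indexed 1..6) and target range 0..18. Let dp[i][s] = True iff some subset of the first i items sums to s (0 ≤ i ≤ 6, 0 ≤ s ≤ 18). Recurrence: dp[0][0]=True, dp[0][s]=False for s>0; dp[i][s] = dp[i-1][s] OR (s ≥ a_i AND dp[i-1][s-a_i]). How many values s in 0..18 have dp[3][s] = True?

i\s   0   1   2   3   4   5   6   7   8   9  10  11  12  13  14  15  16  17  18
  0   T   F   F   F   F   F   F   F   F   F   F   F   F   F   F   F   F   F   F
  1   T   F   F   F   F   F   F   F   T   F   F   F   F   F   F   F   F   F   F
  2   T   F   F   F   T   F   F   F   T   F   F   F   T   F   F   F   F   F   F
  3   T   F   F   F   T   F   F   F   T   F   F   F   T   F   F   F   T   F   F
  4   T   F   F   F   T   F   F   F   T   F   F   F   T   F   F   F   T   F   F
  5   T   F   F   F   T   F   F   F   T   F   F   F   T   F   F   F   T   F   F
  6   T   F   F   F   T   F   F   F   T   F   F   F   T   F   F   F   T   F   F

5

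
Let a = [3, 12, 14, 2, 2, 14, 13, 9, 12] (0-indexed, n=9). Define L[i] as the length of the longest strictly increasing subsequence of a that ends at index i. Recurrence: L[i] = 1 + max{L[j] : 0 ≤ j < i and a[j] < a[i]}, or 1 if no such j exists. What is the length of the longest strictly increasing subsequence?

   i    0    1    2    3    4    5    6    7    8
a[i]    3   12   14    2    2   14   13    9   12
L[i]    1    2    3    1    1    3    3    2    3

3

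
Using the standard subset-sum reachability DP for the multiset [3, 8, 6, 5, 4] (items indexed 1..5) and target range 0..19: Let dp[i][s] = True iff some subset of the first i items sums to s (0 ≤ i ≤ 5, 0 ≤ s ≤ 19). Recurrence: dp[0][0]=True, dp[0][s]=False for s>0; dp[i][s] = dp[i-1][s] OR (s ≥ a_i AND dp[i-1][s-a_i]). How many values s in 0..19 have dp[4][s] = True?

12

i\s   0   1   2   3   4   5   6   7   8   9  10  11  12  13  14  15  16  17  18  19
  0   T   F   F   F   F   F   F   F   F   F   F   F   F   F   F   F   F   F   F   F
  1   T   F   F   T   F   F   F   F   F   F   F   F   F   F   F   F   F   F   F   F
  2   T   F   F   T   F   F   F   F   T   F   F   T   F   F   F   F   F   F   F   F
  3   T   F   F   T   F   F   T   F   T   T   F   T   F   F   T   F   F   T   F   F
  4   T   F   F   T   F   T   T   F   T   T   F   T   F   T   T   F   T   T   F   T
  5   T   F   F   T   T   T   T   T   T   T   T   T   T   T   T   T   T   T   T   T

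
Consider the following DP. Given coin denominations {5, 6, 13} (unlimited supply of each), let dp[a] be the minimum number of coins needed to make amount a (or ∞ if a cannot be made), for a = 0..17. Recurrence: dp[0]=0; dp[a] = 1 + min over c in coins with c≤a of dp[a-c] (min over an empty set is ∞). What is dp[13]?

1

 a  0  1  2  3  4  5  6  7  8  9 10 11 12 13 14 15 16 17
dp  0  -  -  -  -  1  1  -  -  -  2  2  2  1  -  3  3  3
(- denotes ∞ / unreachable)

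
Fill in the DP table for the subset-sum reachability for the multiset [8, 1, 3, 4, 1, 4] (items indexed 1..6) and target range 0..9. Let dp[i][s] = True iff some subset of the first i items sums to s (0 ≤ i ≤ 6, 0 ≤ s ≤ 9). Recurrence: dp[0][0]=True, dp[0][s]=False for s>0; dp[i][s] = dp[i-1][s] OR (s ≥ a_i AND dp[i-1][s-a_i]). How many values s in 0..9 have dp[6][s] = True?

10

i\s   0   1   2   3   4   5   6   7   8   9
  0   T   F   F   F   F   F   F   F   F   F
  1   T   F   F   F   F   F   F   F   T   F
  2   T   T   F   F   F   F   F   F   T   T
  3   T   T   F   T   T   F   F   F   T   T
  4   T   T   F   T   T   T   F   T   T   T
  5   T   T   T   T   T   T   T   T   T   T
  6   T   T   T   T   T   T   T   T   T   T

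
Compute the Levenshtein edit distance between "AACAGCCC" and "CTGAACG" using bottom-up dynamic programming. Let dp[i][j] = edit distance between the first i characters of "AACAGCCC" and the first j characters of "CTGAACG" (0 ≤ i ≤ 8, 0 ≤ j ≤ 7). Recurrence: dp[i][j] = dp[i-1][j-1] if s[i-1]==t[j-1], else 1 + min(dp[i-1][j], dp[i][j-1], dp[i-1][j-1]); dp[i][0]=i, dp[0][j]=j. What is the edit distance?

   ''  C  T  G  A  A  C  G
''  0  1  2  3  4  5  6  7
 A  1  1  2  3  3  4  5  6
 A  2  2  2  3  3  3  4  5
 C  3  2  3  3  4  4  3  4
 A  4  3  3  4  3  4  4  4
 G  5  4  4  3  4  4  5  4
 C  6  5  5  4  4  5  4  5
 C  7  6  6  5  5  5  5  5
 C  8  7  7  6  6  6  5  6

6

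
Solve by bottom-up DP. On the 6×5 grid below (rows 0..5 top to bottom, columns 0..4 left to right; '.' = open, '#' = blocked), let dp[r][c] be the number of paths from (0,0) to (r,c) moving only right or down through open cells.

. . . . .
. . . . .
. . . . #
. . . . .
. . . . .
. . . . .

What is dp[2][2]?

6

r\c   0   1   2   3   4
  0   1   1   1   1   1
  1   1   2   3   4   5
  2   1   3   6  10   0
  3   1   4  10  20  20
  4   1   5  15  35  55
  5   1   6  21  56 111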